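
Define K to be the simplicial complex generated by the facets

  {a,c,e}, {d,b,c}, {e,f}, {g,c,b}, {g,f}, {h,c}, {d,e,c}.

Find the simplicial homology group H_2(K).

H_2 = 0.

Fix the vertex order a < b < c < d < e < f < g < h and write every simplex with vertices in increasing order. Then dim K = 2 and the simplices of K are:

  0-simplices (8): a, b, c, d, e, f, g, h
  1-simplices (12): ac, ae, bc, bd, bg, cd, ce, cg, ch, de, ef, fg
  2-simplices (4): ace, bcd, bcg, cde

so the chain groups are C_0 ≅ Z^8, C_1 ≅ Z^12, C_2 ≅ Z^4.

∂_1: C_1 → C_0 is given by ∂[p,q] = [q] − [p].
The resulting 8×12 matrix has rank 7, and its Smith normal form has invariant factors (1,1,1,1,1,1,1).

The boundary map ∂_2: C_2 → C_1 acts by ∂[p,q,r] = [q,r] − [p,r] + [p,q]. For instance
  ∂bcd = cd − bd + bc,
  ∂bcg = cg − bg + bc.
This gives a 12×4 integer matrix of rank 4; reducing to Smith normal form yields diagonal entries (1,1,1,1).

Reading off H_k = ker ∂_k / im ∂_{k+1}:

  H_2: rank ker ∂_2 − rank ∂_3 = (4 − 4) − 0 = 0, and there is no ∂_3, so H_2 = 0.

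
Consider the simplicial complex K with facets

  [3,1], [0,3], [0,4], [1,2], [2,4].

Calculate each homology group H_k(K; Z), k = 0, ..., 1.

H_0 ≅ Z,  H_1 ≅ Z.

Order the vertices as 0 < 1 < 2 < 3 < 4. Listing each simplex with vertices in this order, K has dimension 1 with simplices:

  0-simplices (5): [0], [1], [2], [3], [4]
  1-simplices (5): [0,3], [0,4], [1,2], [1,3], [2,4]

Hence C_0 ≅ Z^5, C_1 ≅ Z^5.

∂_1: C_1 → C_0 sends each edge [p,q] (with p < q) to q − p.
As a 5×5 matrix over Z this has rank 4, with invariant factors (1,1,1,1).

Reading off H_k = ker ∂_k / im ∂_{k+1}:

  H_0: rank C_0 − rank ∂_1 = 5 − 4 = 1, and the invariant factors of ∂_1 are all 1, so H_0 ≅ Z.
  H_1: rank ker ∂_1 − rank ∂_2 = (5 − 4) − 0 = 1, and there is no ∂_2, so H_1 ≅ Z.

(K is a triangulation of the circle S^1.)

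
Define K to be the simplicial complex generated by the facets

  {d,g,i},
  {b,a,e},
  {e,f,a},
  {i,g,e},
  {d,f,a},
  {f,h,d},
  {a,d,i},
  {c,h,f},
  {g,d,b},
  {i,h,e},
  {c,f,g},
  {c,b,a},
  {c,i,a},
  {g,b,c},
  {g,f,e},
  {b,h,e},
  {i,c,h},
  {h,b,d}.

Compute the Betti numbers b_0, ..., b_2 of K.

b_0 = 1, b_1 = 2, b_2 = 1.

K has 9 vertices, 27 edges, 18 triangles.
rank ∂_0 = 0, rank ∂_1 = 8 ⇒ b_0 = 9 − 0 − 8 = 1; all invariant factors of ∂_1 are 1 so no torsion. So H_0 = Z.
rank ∂_1 = 8, rank ∂_2 = 17 ⇒ b_1 = 27 − 8 − 17 = 2; all invariant factors of ∂_2 are 1 so no torsion. So H_1 = Z^2.
rank ∂_2 = 17, rank ∂_3 = 0 ⇒ b_2 = 18 − 17 − 0 = 1. So H_2 = Z.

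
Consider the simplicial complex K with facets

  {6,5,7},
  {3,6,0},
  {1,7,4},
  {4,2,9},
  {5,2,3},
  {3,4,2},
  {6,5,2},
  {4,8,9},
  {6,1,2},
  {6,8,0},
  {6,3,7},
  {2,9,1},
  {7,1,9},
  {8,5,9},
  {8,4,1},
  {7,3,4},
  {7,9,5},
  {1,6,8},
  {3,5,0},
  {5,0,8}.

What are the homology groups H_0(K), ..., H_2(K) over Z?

H_0 ≅ Z,  H_1 ≅ Z ⊕ Z_2,  H_2 = 0.

Take the total order 0 < 1 < 2 < 3 < 4 < 5 < 6 < 7 < 8 < 9 on the vertex set. Then K (dimension 2) consists of the simplices:

  0-simplices (10): [0], [1], [2], [3], [4], [5], [6], [7], [8], [9]
  1-simplices (30): (30 of them)
  2-simplices (20): (20 of them)

giving chain groups C_0 ≅ Z^10, C_1 ≅ Z^30, C_2 ≅ Z^20.

∂_1: C_1 → C_0 maps an edge to its endpoints' difference, ∂[p,q] = q − p.
The resulting 10×30 matrix has rank 9, and its Smith normal form has invariant factors (1,1,1,1,1,1,1,1,1).

∂_2: C_2 → C_1 maps a triangle to the signed sum of its edges. For instance
  ∂[2,3,5] = [3,5] − [2,5] + [2,3],
  ∂[5,8,9] = [8,9] − [5,9] + [5,8].
The resulting 30×20 matrix has rank 20, and its Smith normal form has invariant factors (1,1,1,1,1,1,1,1,1,1,1,1,1,1,1,1,1,1,1,2).

Reading off H_k = ker ∂_k / im ∂_{k+1}:

  H_0: rank C_0 − rank ∂_1 = 10 − 9 = 1, and the invariant factors of ∂_1 are all 1, so H_0 = Z.
  H_1: rank ker ∂_1 − rank ∂_2 = (30 − 9) − 20 = 1, and ∂_2 has invariant factor 2 > 1, so H_1 = Z ⊕ Z_2.
  H_2: rank ker ∂_2 − rank ∂_3 = (20 − 20) − 0 = 0, and there is no ∂_3, so H_2 = 0.

As a check, the Euler characteristic is 10 − 30 + 20 = 0, which agrees with 1 − 1 + 0 = 0.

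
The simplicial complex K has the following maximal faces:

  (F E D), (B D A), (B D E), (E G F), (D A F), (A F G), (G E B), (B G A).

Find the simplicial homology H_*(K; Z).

We work with the vertex ordering A < B < D < E < F < G. The simplices of K, each written with vertices in increasing order, are:

  0-simplices (6): A, B, D, E, F, G
  1-simplices (12): AB, AD, AF, AG, BD, BE, BG, DE, DF, EF, EG, FG
  2-simplices (8): ABD, ABG, ADF, AFG, BDE, BEG, DEF, EFG

so the chain groups are C_0 ≅ Z^6, C_1 ≅ Z^12, C_2 ≅ Z^8.

Boundary ∂_1: C_1 → C_0 sends each edge [p,q] (with p < q) to q − p. For instance
  ∂BD = D − B.
As a 6×12 matrix over Z this has rank 5, with invariant factors (1,1,1,1,1).

Boundary ∂_2: C_2 → C_1 acts by ∂[p,q,r] = [q,r] − [p,r] + [p,q]. For instance
  ∂ABD = BD − AD + AB,
  ∂BDE = DE − BE + BD.
The 12×8 boundary matrix has rank 7 and Smith normal form diag(1,1,1,1,1,1,1).

From H_k ≅ ker(∂_k) / im(∂_{k+1}) we obtain:

  H_0: rank C_0 − rank ∂_1 = 6 − 5 = 1, and the invariant factors of ∂_1 are all 1, so H_0 = Z.
  H_1: rank ker ∂_1 − rank ∂_2 = (12 − 5) − 7 = 0, and the invariant factors of ∂_2 are all 1, so H_1 = 0.
  H_2: rank ker ∂_2 − rank ∂_3 = (8 − 7) − 0 = 1, and there is no ∂_3, so H_2 = Z.

H_0 = Z,  H_1 = 0,  H_2 = Z.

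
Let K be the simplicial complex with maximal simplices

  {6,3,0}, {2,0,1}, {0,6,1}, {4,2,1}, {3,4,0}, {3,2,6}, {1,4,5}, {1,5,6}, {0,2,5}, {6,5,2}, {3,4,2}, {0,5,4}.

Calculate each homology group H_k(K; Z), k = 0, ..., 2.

H_0 = Z,  H_1 = Z/2Z,  H_2 = 0.

Fix the vertex order 0 < 1 < 2 < 3 < 4 < 5 < 6 and write every simplex with vertices in increasing order. Then dim K = 2 and the simplices of K are:

  0-simplices (7): [0], [1], [2], [3], [4], [5], [6]
  1-simplices (18): [0,1], [0,2], [0,3], [0,4], [0,5], [0,6], [1,2], [1,4], [1,5], [1,6], [2,3], [2,4], [2,5], [2,6], [3,4], [3,6], [4,5], [5,6]
  2-simplices (12): [0,1,2], [0,1,6], [0,2,5], [0,3,4], [0,3,6], [0,4,5], [1,2,4], [1,4,5], [1,5,6], [2,3,4], [2,3,6], [2,5,6]

so the chain groups are C_0 ≅ Z^7, C_1 ≅ Z^18, C_2 ≅ Z^12.

Boundary ∂_1: C_1 → C_0 maps an edge to its endpoints' difference, ∂[p,q] = q − p.
This gives a 7×18 integer matrix of rank 6; reducing to Smith normal form yields diagonal entries (1,1,1,1,1,1).

Boundary ∂_2: C_2 → C_1 sends each 2-simplex [p,q,r] to [q,r] − [p,r] + [p,q]. For instance
  ∂[0,4,5] = [4,5] − [0,5] + [0,4],
  ∂[2,3,4] = [3,4] − [2,4] + [2,3].
The resulting 18×12 matrix has rank 12, and its Smith normal form has invariant factors (1,1,1,1,1,1,1,1,1,1,1,2).

Computing H_k = (kernel of ∂_k) / (image of ∂_{k+1}):

  H_0: rank C_0 − rank ∂_1 = 7 − 6 = 1, and the invariant factors of ∂_1 are all 1, so H_0 ≅ Z.
  H_1: rank ker ∂_1 − rank ∂_2 = (18 − 6) − 12 = 0, and ∂_2 has invariant factor 2 > 1, so H_1 ≅ Z/2Z.
  H_2: rank ker ∂_2 − rank ∂_3 = (12 − 12) − 0 = 0, and there is no ∂_3, so H_2 ≅ 0.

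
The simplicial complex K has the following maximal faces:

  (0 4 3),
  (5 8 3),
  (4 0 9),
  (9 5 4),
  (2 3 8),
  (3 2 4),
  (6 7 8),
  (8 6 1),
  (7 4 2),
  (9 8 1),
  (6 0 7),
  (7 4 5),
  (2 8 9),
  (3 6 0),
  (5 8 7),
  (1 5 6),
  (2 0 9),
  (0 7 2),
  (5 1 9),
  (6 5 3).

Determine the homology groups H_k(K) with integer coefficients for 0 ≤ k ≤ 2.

H_0 ≅ Z,  H_1 ≅ Z ⊕ Z/2,  H_2 = 0.

Fix the vertex order 0 < 1 < 2 < 3 < 4 < 5 < 6 < 7 < 8 < 9 and write every simplex with vertices in increasing order. Then dim K = 2 and the simplices of K are:

  0-simplices (10): [0], [1], [2], [3], [4], [5], [6], [7], [8], [9]
  1-simplices (30): (30 of them)
  2-simplices (20): (20 of them)

Hence C_0 ≅ Z^10, C_1 ≅ Z^30, C_2 ≅ Z^20.

Boundary ∂_1: C_1 → C_0 sends each edge [p,q] (with p < q) to q − p. For instance
  ∂[2,8] = [8] − [2].
The 10×30 boundary matrix has rank 9 and Smith normal form diag(1,1,1,1,1,1,1,1,1).

∂_2: C_2 → C_1 sends each 2-simplex [p,q,r] to [q,r] − [p,r] + [p,q]. For instance
  ∂[1,8,9] = [8,9] − [1,9] + [1,8],
  ∂[2,3,4] = [3,4] − [2,4] + [2,3].
As a 30×20 matrix over Z this has rank 20, with invariant factors (1,1,1,1,1,1,1,1,1,1,1,1,1,1,1,1,1,1,1,2).

From H_k ≅ ker(∂_k) / im(∂_{k+1}) we obtain:

  H_0: rank C_0 − rank ∂_1 = 10 − 9 = 1, and the invariant factors of ∂_1 are all 1, so H_0 = Z.
  H_1: rank ker ∂_1 − rank ∂_2 = (30 − 9) − 20 = 1, and ∂_2 has invariant factor 2 > 1, so H_1 = Z ⊕ Z/2.
  H_2: rank ker ∂_2 − rank ∂_3 = (20 − 20) − 0 = 0, and there is no ∂_3, so H_2 = 0.

(K is a triangulation of the Klein bottle.)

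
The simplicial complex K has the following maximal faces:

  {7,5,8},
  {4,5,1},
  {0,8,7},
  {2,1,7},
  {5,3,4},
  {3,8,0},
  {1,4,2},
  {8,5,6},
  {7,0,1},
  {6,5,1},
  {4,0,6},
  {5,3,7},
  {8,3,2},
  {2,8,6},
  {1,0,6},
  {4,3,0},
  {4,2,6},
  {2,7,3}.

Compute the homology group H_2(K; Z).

H_2 = 0.

Take the total order 0 < 1 < 2 < 3 < 4 < 5 < 6 < 7 < 8 on the vertex set. Then K (dimension 2) consists of the simplices:

  0-simplices (9): [0], [1], [2], [3], [4], [5], [6], [7], [8]
  1-simplices (27): (27 of them)
  2-simplices (18): [0,1,6], [0,1,7], [0,3,4], [0,3,8], [0,4,6], [0,7,8], [1,2,4], [1,2,7], [1,4,5], [1,5,6], [2,3,7], [2,3,8], [2,4,6], [2,6,8], [3,4,5], [3,5,7], [5,6,8], [5,7,8]

Hence C_0 ≅ Z^9, C_1 ≅ Z^27, C_2 ≅ Z^18.

∂_1: C_1 → C_0 sends each edge [p,q] (with p < q) to q − p. For instance
  ∂[0,4] = [4] − [0].
This gives a 9×27 integer matrix of rank 8; reducing to Smith normal form yields diagonal entries (1,1,1,1,1,1,1,1).

Boundary ∂_2: C_2 → C_1 acts by ∂[p,q,r] = [q,r] − [p,r] + [p,q]. For instance
  ∂[2,3,7] = [3,7] − [2,7] + [2,3],
  ∂[3,5,7] = [5,7] − [3,7] + [3,5].
As a 27×18 matrix over Z this has rank 18, with invariant factors (1,1,1,1,1,1,1,1,1,1,1,1,1,1,1,1,1,2).

From H_k ≅ ker(∂_k) / im(∂_{k+1}) we obtain:

  H_2: rank ker ∂_2 − rank ∂_3 = (18 − 18) − 0 = 0, and there is no ∂_3, so H_2 = 0.

(K is a triangulation of the Klein bottle.)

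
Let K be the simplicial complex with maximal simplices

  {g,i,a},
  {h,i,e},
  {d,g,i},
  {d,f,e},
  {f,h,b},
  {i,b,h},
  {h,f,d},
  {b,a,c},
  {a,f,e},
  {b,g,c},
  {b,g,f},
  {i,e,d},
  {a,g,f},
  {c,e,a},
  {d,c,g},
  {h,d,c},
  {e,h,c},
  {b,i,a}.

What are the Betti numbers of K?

b_0 = 1, b_1 = 1, b_2 = 0.

K has 9 vertices, 27 edges, 18 triangles.
rank ∂_0 = 0, rank ∂_1 = 8 ⇒ b_0 = 9 − 0 − 8 = 1; all invariant factors of ∂_1 are 1 so no torsion. So H_0 = Z.
rank ∂_1 = 8, rank ∂_2 = 18 ⇒ b_1 = 27 − 8 − 18 = 1; ∂_2 has invariant factor(s) [2] giving torsion. So H_1 = Z ⊕ Z/2Z.
rank ∂_2 = 18, rank ∂_3 = 0 ⇒ b_2 = 18 − 18 − 0 = 0. So H_2 = 0.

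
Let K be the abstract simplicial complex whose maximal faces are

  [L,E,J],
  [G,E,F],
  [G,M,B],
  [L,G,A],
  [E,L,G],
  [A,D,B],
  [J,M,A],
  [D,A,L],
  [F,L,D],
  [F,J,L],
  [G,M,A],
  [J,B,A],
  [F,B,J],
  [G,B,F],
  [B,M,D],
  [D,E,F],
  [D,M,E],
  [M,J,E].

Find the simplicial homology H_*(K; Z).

H_0 ≅ Z,  H_1 ≅ Z ⊕ Z_2,  H_2 = 0.

Fix the vertex order A < B < D < E < F < G < J < L < M and write every simplex with vertices in increasing order. Then dim K = 2 and the simplices of K are:

  0-simplices (9): A, B, D, E, F, G, J, L, M
  1-simplices (27): AB, AD, AG, AJ, AL, AM, BD, BF, BG, BJ, BM, DE, DF, DL, DM, EF, EG, EJ, EL, EM, FG, FJ, FL, GL, GM, JL, JM
  2-simplices (18): ABD, ABJ, ADL, AGL, AGM, AJM, BDM, BFG, BFJ, BGM, DEF, DEM, DFL, EFG, EGL, EJL, EJM, FJL

so the chain groups are C_0 ≅ Z^9, C_1 ≅ Z^27, C_2 ≅ Z^18.

The boundary map ∂_1: C_1 → C_0 maps an edge to its endpoints' difference, ∂[p,q] = q − p.
As a 9×27 matrix over Z this has rank 8, with invariant factors (1,1,1,1,1,1,1,1).

The boundary map ∂_2: C_2 → C_1 acts by ∂[p,q,r] = [q,r] − [p,r] + [p,q]. For instance
  ∂ABD = BD − AD + AB,
  ∂BGM = GM − BM + BG.
The 27×18 boundary matrix has rank 18 and Smith normal form diag(1,1,1,1,1,1,1,1,1,1,1,1,1,1,1,1,1,2).

From H_k ≅ ker(∂_k) / im(∂_{k+1}) we obtain:

  H_0: rank C_0 − rank ∂_1 = 9 − 8 = 1, and the invariant factors of ∂_1 are all 1, so H_0 = Z.
  H_1: rank ker ∂_1 − rank ∂_2 = (27 − 8) − 18 = 1, and ∂_2 has invariant factor 2 > 1, so H_1 = Z ⊕ Z_2.
  H_2: rank ker ∂_2 − rank ∂_3 = (18 − 18) − 0 = 0, and there is no ∂_3, so H_2 = 0.

As a check, the Euler characteristic is 9 − 27 + 18 = 0, which agrees with 1 − 1 + 0 = 0.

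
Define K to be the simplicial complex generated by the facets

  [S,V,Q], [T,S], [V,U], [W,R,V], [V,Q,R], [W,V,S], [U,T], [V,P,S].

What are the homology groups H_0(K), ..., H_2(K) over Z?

H_0 = Z,  H_1 = Z,  H_2 = 0.

Fix the vertex order P < Q < R < S < T < U < V < W and write every simplex with vertices in increasing order. Then dim K = 2 and the simplices of K are:

  0-simplices (8): P, Q, R, S, T, U, V, W
  1-simplices (13): PS, PV, QR, QS, QV, RV, RW, ST, SV, SW, TU, UV, VW
  2-simplices (5): PSV, QRV, QSV, RVW, SVW

so the chain groups are C_0 ≅ Z^8, C_1 ≅ Z^13, C_2 ≅ Z^5.

The boundary map ∂_1: C_1 → C_0 sends each edge [p,q] (with p < q) to q − p. For instance
  ∂QS = S − Q.
This gives a 8×13 integer matrix of rank 7; reducing to Smith normal form yields diagonal entries (1,1,1,1,1,1,1).

∂_2: C_2 → C_1 maps a triangle to the signed sum of its edges. For instance
  ∂QSV = SV − QV + QS,
  ∂RVW = VW − RW + RV.
The 13×5 boundary matrix has rank 5 and Smith normal form diag(1,1,1,1,1).

Reading off H_k = ker ∂_k / im ∂_{k+1}:

  H_0: rank C_0 − rank ∂_1 = 8 − 7 = 1, and the invariant factors of ∂_1 are all 1, so H_0 ≅ Z.
  H_1: rank ker ∂_1 − rank ∂_2 = (13 − 7) − 5 = 1, and the invariant factors of ∂_2 are all 1, so H_1 ≅ Z.
  H_2: rank ker ∂_2 − rank ∂_3 = (5 − 5) − 0 = 0, and there is no ∂_3, so H_2 ≅ 0.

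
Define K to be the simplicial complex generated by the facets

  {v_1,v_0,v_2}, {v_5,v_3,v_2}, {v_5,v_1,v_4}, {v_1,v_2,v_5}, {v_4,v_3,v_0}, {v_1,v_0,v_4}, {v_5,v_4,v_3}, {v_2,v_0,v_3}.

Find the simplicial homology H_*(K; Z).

We work with the vertex ordering v_0 < v_1 < v_2 < v_3 < v_4 < v_5. The simplices of K, each written with vertices in increasing order, are:

  0-simplices (6): [v_0], [v_1], [v_2], [v_3], [v_4], [v_5]
  1-simplices (12): [v_0,v_1], [v_0,v_2], [v_0,v_3], [v_0,v_4], [v_1,v_2], [v_1,v_4], [v_1,v_5], [v_2,v_3], [v_2,v_5], [v_3,v_4], [v_3,v_5], [v_4,v_5]
  2-simplices (8): [v_0,v_1,v_2], [v_0,v_1,v_4], [v_0,v_2,v_3], [v_0,v_3,v_4], [v_1,v_2,v_5], [v_1,v_4,v_5], [v_2,v_3,v_5], [v_3,v_4,v_5]

giving chain groups C_0 ≅ Z^6, C_1 ≅ Z^12, C_2 ≅ Z^8.

Boundary ∂_1: C_1 → C_0 maps an edge to its endpoints' difference, ∂[p,q] = q − p. For instance
  ∂[v_2,v_5] = [v_5] − [v_2].
As a 6×12 matrix over Z this has rank 5, with invariant factors (1,1,1,1,1).

∂_2: C_2 → C_1 acts by ∂[p,q,r] = [q,r] − [p,r] + [p,q]. For instance
  ∂[v_0,v_2,v_3] = [v_2,v_3] − [v_0,v_3] + [v_0,v_2],
  ∂[v_1,v_4,v_5] = [v_4,v_5] − [v_1,v_5] + [v_1,v_4].
This gives a 12×8 integer matrix of rank 7; reducing to Smith normal form yields diagonal entries (1,1,1,1,1,1,1).

Now H_k = ker ∂_k / im ∂_{k+1}, so:

  H_0: rank C_0 − rank ∂_1 = 6 − 5 = 1, and the invariant factors of ∂_1 are all 1, so H_0 ≅ Z.
  H_1: rank ker ∂_1 − rank ∂_2 = (12 − 5) − 7 = 0, and the invariant factors of ∂_2 are all 1, so H_1 ≅ 0.
  H_2: rank ker ∂_2 − rank ∂_3 = (8 − 7) − 0 = 1, and there is no ∂_3, so H_2 ≅ Z.

H_0 ≅ Z,  H_1 = 0,  H_2 ≅ Z.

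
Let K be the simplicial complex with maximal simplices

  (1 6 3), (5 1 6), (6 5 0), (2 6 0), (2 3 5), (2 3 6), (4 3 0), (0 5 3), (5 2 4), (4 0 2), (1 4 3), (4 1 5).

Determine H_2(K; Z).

H_2 = 0.

Fix the vertex order 0 < 1 < 2 < 3 < 4 < 5 < 6 and write every simplex with vertices in increasing order. Then dim K = 2 and the simplices of K are:

  0-simplices (7): [0], [1], [2], [3], [4], [5], [6]
  1-simplices (18): [0,2], [0,3], [0,4], [0,5], [0,6], [1,3], [1,4], [1,5], [1,6], [2,3], [2,4], [2,5], [2,6], [3,4], [3,5], [3,6], [4,5], [5,6]
  2-simplices (12): [0,2,4], [0,2,6], [0,3,4], [0,3,5], [0,5,6], [1,3,4], [1,3,6], [1,4,5], [1,5,6], [2,3,5], [2,3,6], [2,4,5]

Hence C_0 ≅ Z^7, C_1 ≅ Z^18, C_2 ≅ Z^12.

The boundary map ∂_1: C_1 → C_0 maps an edge to its endpoints' difference, ∂[p,q] = q − p. For instance
  ∂[3,6] = [6] − [3].
This gives a 7×18 integer matrix of rank 6; reducing to Smith normal form yields diagonal entries (1,1,1,1,1,1).

Boundary ∂_2: C_2 → C_1 maps a triangle to the signed sum of its edges. For instance
  ∂[2,3,5] = [3,5] − [2,5] + [2,3],
  ∂[0,3,5] = [3,5] − [0,5] + [0,3].
The resulting 18×12 matrix has rank 12, and its Smith normal form has invariant factors (1,1,1,1,1,1,1,1,1,1,1,2).

Computing H_k = (kernel of ∂_k) / (image of ∂_{k+1}):

  H_2: rank ker ∂_2 − rank ∂_3 = (12 − 12) − 0 = 0, and there is no ∂_3, so H_2 = 0.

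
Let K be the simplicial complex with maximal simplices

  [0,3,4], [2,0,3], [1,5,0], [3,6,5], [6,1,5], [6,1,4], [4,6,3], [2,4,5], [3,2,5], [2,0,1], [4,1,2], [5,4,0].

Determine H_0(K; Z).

H_0 ≅ Z.

K has 7 vertices, 18 edges, 12 triangles.
rank ∂_0 = 0, rank ∂_1 = 6 ⇒ b_0 = 7 − 0 − 6 = 1; all invariant factors of ∂_1 are 1 so no torsion. So H_0 = Z.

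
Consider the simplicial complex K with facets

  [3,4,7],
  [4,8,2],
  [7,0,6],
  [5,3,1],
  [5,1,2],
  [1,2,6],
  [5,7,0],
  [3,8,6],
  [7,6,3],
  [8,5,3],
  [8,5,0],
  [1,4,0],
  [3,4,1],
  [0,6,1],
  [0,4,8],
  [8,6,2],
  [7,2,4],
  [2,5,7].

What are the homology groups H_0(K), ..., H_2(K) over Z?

H_0 ≅ Z,  H_1 ≅ Z^2,  H_2 ≅ Z.

K has 9 vertices, 27 edges, 18 triangles.
rank ∂_0 = 0, rank ∂_1 = 8 ⇒ b_0 = 9 − 0 − 8 = 1; all invariant factors of ∂_1 are 1 so no torsion. So H_0 ≅ Z.
rank ∂_1 = 8, rank ∂_2 = 17 ⇒ b_1 = 27 − 8 − 17 = 2; all invariant factors of ∂_2 are 1 so no torsion. So H_1 ≅ Z^2.
rank ∂_2 = 17, rank ∂_3 = 0 ⇒ b_2 = 18 − 17 − 0 = 1. So H_2 ≅ Z.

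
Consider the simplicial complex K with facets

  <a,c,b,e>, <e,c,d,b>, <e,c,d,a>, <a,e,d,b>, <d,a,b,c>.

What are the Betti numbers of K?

Fix the vertex order a < b < c < d < e and write every simplex with vertices in increasing order. Then dim K = 3 and the simplices of K are:

  0-simplices (5): a, b, c, d, e
  1-simplices (10): ab, ac, ad, ae, bc, bd, be, cd, ce, de
  2-simplices (10): abc, abd, abe, acd, ace, ade, bcd, bce, bde, cde
  3-simplices (5): abcd, abce, abde, acde, bcde

so the chain groups are C_0 ≅ Z^5, C_1 ≅ Z^10, C_2 ≅ Z^10, C_3 ≅ Z^5.

The boundary map ∂_1: C_1 → C_0 maps an edge to its endpoints' difference, ∂[p,q] = q − p.
This gives a 5×10 integer matrix of rank 4; reducing to Smith normal form yields diagonal entries (1,1,1,1).

The boundary map ∂_2: C_2 → C_1 maps a triangle to the signed sum of its edges. For instance
  ∂bce = ce − be + bc,
  ∂bcd = cd − bd + bc.
The resulting 10×10 matrix has rank 6, and its Smith normal form has invariant factors (1,1,1,1,1,1).

∂_3: C_3 → C_2 sends each 3-simplex σ to the alternating sum Σ_i (−1)^i (σ with its i-th vertex removed). For instance
  ∂abde = bde − ade + abe − abd,
  ∂abcd = bcd − acd + abd − abc.
This gives a 10×5 integer matrix of rank 4; reducing to Smith normal form yields diagonal entries (1,1,1,1).

Now H_k = ker ∂_k / im ∂_{k+1}, so:

  H_0: rank C_0 − rank ∂_1 = 5 − 4 = 1, and the invariant factors of ∂_1 are all 1, so H_0 = Z.
  H_1: rank ker ∂_1 − rank ∂_2 = (10 − 4) − 6 = 0, and the invariant factors of ∂_2 are all 1, so H_1 = 0.
  H_2: rank ker ∂_2 − rank ∂_3 = (10 − 6) − 4 = 0, and the invariant factors of ∂_3 are all 1, so H_2 = 0.
  H_3: rank ker ∂_3 − rank ∂_4 = (5 − 4) − 0 = 1, and there is no ∂_4, so H_3 = Z.

As a check, the Euler characteristic is 5 − 10 + 10 − 5 = 0, which agrees with 1 − 0 + 0 − 1 = 0.

Hence the Betti numbers are b_0 = 1, b_1 = 0, b_2 = 0, b_3 = 1.

b_0 = 1, b_1 = 0, b_2 = 0, b_3 = 1.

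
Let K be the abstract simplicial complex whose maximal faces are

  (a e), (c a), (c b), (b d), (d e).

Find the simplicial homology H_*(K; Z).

H_0 = Z,  H_1 = Z.

Take the total order a < b < c < d < e on the vertex set. Then K (dimension 1) consists of the simplices:

  0-simplices (5): a, b, c, d, e
  1-simplices (5): ac, ae, bc, bd, de

Hence C_0 ≅ Z^5, C_1 ≅ Z^5.

∂_1: C_1 → C_0 is given by ∂[p,q] = [q] − [p].
This gives a 5×5 integer matrix of rank 4; reducing to Smith normal form yields diagonal entries (1,1,1,1).

Computing H_k = (kernel of ∂_k) / (image of ∂_{k+1}):

  H_0: rank C_0 − rank ∂_1 = 5 − 4 = 1, and the invariant factors of ∂_1 are all 1, so H_0 ≅ Z.
  H_1: rank ker ∂_1 − rank ∂_2 = (5 − 4) − 0 = 1, and there is no ∂_2, so H_1 ≅ Z.

As a check, the Euler characteristic is 5 − 5 = 0, which agrees with 1 − 1 = 0.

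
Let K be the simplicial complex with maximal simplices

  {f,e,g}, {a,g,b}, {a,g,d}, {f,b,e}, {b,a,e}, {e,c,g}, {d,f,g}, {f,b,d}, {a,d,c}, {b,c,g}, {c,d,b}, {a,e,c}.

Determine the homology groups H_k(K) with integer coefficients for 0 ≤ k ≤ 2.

H_0 = Z,  H_1 = Z/2,  H_2 = 0.

K has 7 vertices, 18 edges, 12 triangles.
rank ∂_0 = 0, rank ∂_1 = 6 ⇒ b_0 = 7 − 0 − 6 = 1; all invariant factors of ∂_1 are 1 so no torsion. So H_0 = Z.
rank ∂_1 = 6, rank ∂_2 = 12 ⇒ b_1 = 18 − 6 − 12 = 0; ∂_2 has invariant factor(s) [2] giving torsion. So H_1 = Z/2.
rank ∂_2 = 12, rank ∂_3 = 0 ⇒ b_2 = 12 − 12 − 0 = 0. So H_2 = 0.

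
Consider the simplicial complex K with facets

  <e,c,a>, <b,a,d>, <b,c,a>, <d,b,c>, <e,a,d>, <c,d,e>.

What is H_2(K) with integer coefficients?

We work with the vertex ordering a < b < c < d < e. The simplices of K, each written with vertices in increasing order, are:

  0-simplices (5): a, b, c, d, e
  1-simplices (9): ab, ac, ad, ae, bc, bd, cd, ce, de
  2-simplices (6): abc, abd, ace, ade, bcd, cde

so the chain groups are C_0 ≅ Z^5, C_1 ≅ Z^9, C_2 ≅ Z^6.

Boundary ∂_1: C_1 → C_0 sends each edge [p,q] (with p < q) to q − p. For instance
  ∂ce = e − c.
This gives a 5×9 integer matrix of rank 4; reducing to Smith normal form yields diagonal entries (1,1,1,1).

The boundary map ∂_2: C_2 → C_1 sends each 2-simplex [p,q,r] to [q,r] − [p,r] + [p,q]. For instance
  ∂cde = de − ce + cd,
  ∂bcd = cd − bd + bc.
The resulting 9×6 matrix has rank 5, and its Smith normal form has invariant factors (1,1,1,1,1).

From H_k ≅ ker(∂_k) / im(∂_{k+1}) we obtain:

  H_2: rank ker ∂_2 − rank ∂_3 = (6 − 5) − 0 = 1, and there is no ∂_3, so H_2 = Z.

H_2 = Z.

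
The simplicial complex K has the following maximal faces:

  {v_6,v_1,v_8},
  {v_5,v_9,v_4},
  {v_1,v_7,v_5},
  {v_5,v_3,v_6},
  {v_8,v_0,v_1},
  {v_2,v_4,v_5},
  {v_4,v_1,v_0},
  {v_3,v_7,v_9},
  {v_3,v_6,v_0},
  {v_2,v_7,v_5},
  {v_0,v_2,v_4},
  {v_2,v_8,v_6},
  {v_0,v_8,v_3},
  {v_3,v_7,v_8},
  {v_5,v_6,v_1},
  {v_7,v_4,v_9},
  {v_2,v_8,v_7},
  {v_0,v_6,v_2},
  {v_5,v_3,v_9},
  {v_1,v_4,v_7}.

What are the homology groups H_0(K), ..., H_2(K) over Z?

H_0 = Z,  H_1 = Z ⊕ Z/2,  H_2 = 0.

Take the total order v_0 < v_1 < v_2 < v_3 < v_4 < v_5 < v_6 < v_7 < v_8 < v_9 on the vertex set. Then K (dimension 2) consists of the simplices:

  0-simplices (10): [v_0], [v_1], [v_2], [v_3], [v_4], [v_5], [v_6], [v_7], [v_8], [v_9]
  1-simplices (30): (30 of them)
  2-simplices (20): (20 of them)

giving chain groups C_0 ≅ Z^10, C_1 ≅ Z^30, C_2 ≅ Z^20.

The boundary map ∂_1: C_1 → C_0 is given by ∂[p,q] = [q] − [p].
As a 10×30 matrix over Z this has rank 9, with invariant factors (1,1,1,1,1,1,1,1,1).

Boundary ∂_2: C_2 → C_1 maps a triangle to the signed sum of its edges. For instance
  ∂[v_0,v_3,v_6] = [v_3,v_6] − [v_0,v_6] + [v_0,v_3],
  ∂[v_2,v_5,v_7] = [v_5,v_7] − [v_2,v_7] + [v_2,v_5].
The 30×20 boundary matrix has rank 20 and Smith normal form diag(1,1,1,1,1,1,1,1,1,1,1,1,1,1,1,1,1,1,1,2).

Computing H_k = (kernel of ∂_k) / (image of ∂_{k+1}):

  H_0: rank C_0 − rank ∂_1 = 10 − 9 = 1, and the invariant factors of ∂_1 are all 1, so H_0 = Z.
  H_1: rank ker ∂_1 − rank ∂_2 = (30 − 9) − 20 = 1, and ∂_2 has invariant factor 2 > 1, so H_1 = Z ⊕ Z/2.
  H_2: rank ker ∂_2 − rank ∂_3 = (20 − 20) − 0 = 0, and there is no ∂_3, so H_2 = 0.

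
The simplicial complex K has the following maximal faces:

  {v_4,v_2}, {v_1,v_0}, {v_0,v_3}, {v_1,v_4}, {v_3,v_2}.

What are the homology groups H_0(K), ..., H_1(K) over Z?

H_0 = Z,  H_1 = Z.

Fix the vertex order v_0 < v_1 < v_2 < v_3 < v_4 and write every simplex with vertices in increasing order. Then dim K = 1 and the simplices of K are:

  0-simplices (5): [v_0], [v_1], [v_2], [v_3], [v_4]
  1-simplices (5): [v_0,v_1], [v_0,v_3], [v_1,v_4], [v_2,v_3], [v_2,v_4]

giving chain groups C_0 ≅ Z^5, C_1 ≅ Z^5.

∂_1: C_1 → C_0 maps an edge to its endpoints' difference, ∂[p,q] = q − p. For instance
  ∂[v_2,v_4] = [v_4] − [v_2].
The 5×5 boundary matrix has rank 4 and Smith normal form diag(1,1,1,1).

Reading off H_k = ker ∂_k / im ∂_{k+1}:

  H_0: rank C_0 − rank ∂_1 = 5 − 4 = 1, and the invariant factors of ∂_1 are all 1, so H_0 ≅ Z.
  H_1: rank ker ∂_1 − rank ∂_2 = (5 − 4) − 0 = 1, and there is no ∂_2, so H_1 ≅ Z.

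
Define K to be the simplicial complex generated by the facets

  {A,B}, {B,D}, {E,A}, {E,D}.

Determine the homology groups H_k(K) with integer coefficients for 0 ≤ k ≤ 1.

K has 4 vertices, 4 edges.
rank ∂_0 = 0, rank ∂_1 = 3 ⇒ b_0 = 4 − 0 − 3 = 1; all invariant factors of ∂_1 are 1 so no torsion. So H_0 = Z.
rank ∂_1 = 3, rank ∂_2 = 0 ⇒ b_1 = 4 − 3 − 0 = 1. So H_1 = Z.

H_0 ≅ Z,  H_1 ≅ Z.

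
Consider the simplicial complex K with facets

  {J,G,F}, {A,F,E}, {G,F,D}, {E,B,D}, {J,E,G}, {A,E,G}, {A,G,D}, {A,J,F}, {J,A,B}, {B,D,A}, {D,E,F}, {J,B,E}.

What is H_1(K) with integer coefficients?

We work with the vertex ordering A < B < D < E < F < G < J. The simplices of K, each written with vertices in increasing order, are:

  0-simplices (7): A, B, D, E, F, G, J
  1-simplices (18): AB, AD, AE, AF, AG, AJ, BD, BE, BJ, DE, DF, DG, EF, EG, EJ, FG, FJ, GJ
  2-simplices (12): ABD, ABJ, ADG, AEF, AEG, AFJ, BDE, BEJ, DEF, DFG, EGJ, FGJ

giving chain groups C_0 ≅ Z^7, C_1 ≅ Z^18, C_2 ≅ Z^12.

The boundary map ∂_1: C_1 → C_0 is given by ∂[p,q] = [q] − [p]. For instance
  ∂AG = G − A.
The 7×18 boundary matrix has rank 6 and Smith normal form diag(1,1,1,1,1,1).

Boundary ∂_2: C_2 → C_1 maps a triangle to the signed sum of its edges. For instance
  ∂AEF = EF − AF + AE,
  ∂DFG = FG − DG + DF.
The resulting 18×12 matrix has rank 12, and its Smith normal form has invariant factors (1,1,1,1,1,1,1,1,1,1,1,2).

Reading off H_k = ker ∂_k / im ∂_{k+1}:

  H_1: rank ker ∂_1 − rank ∂_2 = (18 − 6) − 12 = 0, and ∂_2 has invariant factor 2 > 1, so H_1 ≅ Z/2.

H_1 = Z/2.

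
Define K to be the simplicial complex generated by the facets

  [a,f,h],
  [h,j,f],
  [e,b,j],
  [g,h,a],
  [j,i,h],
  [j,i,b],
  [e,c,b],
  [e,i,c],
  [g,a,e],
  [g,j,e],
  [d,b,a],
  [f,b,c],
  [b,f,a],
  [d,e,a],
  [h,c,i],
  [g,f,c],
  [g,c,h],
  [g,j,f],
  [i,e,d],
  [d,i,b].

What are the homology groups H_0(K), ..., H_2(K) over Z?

Fix the vertex order a < b < c < d < e < f < g < h < i < j and write every simplex with vertices in increasing order. Then dim K = 2 and the simplices of K are:

  0-simplices (10): a, b, c, d, e, f, g, h, i, j
  1-simplices (30): ab, ad, ae, af, ag, ah, bc, bd, be, bf, bi, bj, ce, cf, cg, ch, ci, de, di, eg, ei, ej, fg, fh, fj, gh, gj, hi, hj, ij
  2-simplices (20): abd, abf, ade, aeg, afh, agh, bce, bcf, bdi, bej, bij, cei, cfg, cgh, chi, dei, egj, fgj, fhj, hij

giving chain groups C_0 ≅ Z^10, C_1 ≅ Z^30, C_2 ≅ Z^20.

Boundary ∂_1: C_1 → C_0 sends each edge [p,q] (with p < q) to q − p.
The resulting 10×30 matrix has rank 9, and its Smith normal form has invariant factors (1,1,1,1,1,1,1,1,1).

∂_2: C_2 → C_1 maps a triangle to the signed sum of its edges. For instance
  ∂agh = gh − ah + ag,
  ∂abf = bf − af + ab.
The resulting 30×20 matrix has rank 20, and its Smith normal form has invariant factors (1,1,1,1,1,1,1,1,1,1,1,1,1,1,1,1,1,1,1,2).

Reading off H_k = ker ∂_k / im ∂_{k+1}:

  H_0: rank C_0 − rank ∂_1 = 10 − 9 = 1, and the invariant factors of ∂_1 are all 1, so H_0 ≅ Z.
  H_1: rank ker ∂_1 − rank ∂_2 = (30 − 9) − 20 = 1, and ∂_2 has invariant factor 2 > 1, so H_1 ≅ Z ⊕ Z_2.
  H_2: rank ker ∂_2 − rank ∂_3 = (20 − 20) − 0 = 0, and there is no ∂_3, so H_2 ≅ 0.

As a check, the Euler characteristic is 10 − 30 + 20 = 0, which agrees with 1 − 1 + 0 = 0.

H_0 = Z,  H_1 = Z ⊕ Z_2,  H_2 = 0.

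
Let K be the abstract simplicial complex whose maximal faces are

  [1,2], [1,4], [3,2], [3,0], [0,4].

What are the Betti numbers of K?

b_0 = 1, b_1 = 1.

We work with the vertex ordering 0 < 1 < 2 < 3 < 4. The simplices of K, each written with vertices in increasing order, are:

  0-simplices (5): [0], [1], [2], [3], [4]
  1-simplices (5): [0,3], [0,4], [1,2], [1,4], [2,3]

giving chain groups C_0 ≅ Z^5, C_1 ≅ Z^5.

∂_1: C_1 → C_0 maps an edge to its endpoints' difference, ∂[p,q] = q − p. For instance
  ∂[0,4] = [4] − [0].
The resulting 5×5 matrix has rank 4, and its Smith normal form has invariant factors (1,1,1,1).

Now H_k = ker ∂_k / im ∂_{k+1}, so:

  H_0: rank C_0 − rank ∂_1 = 5 − 4 = 1, and the invariant factors of ∂_1 are all 1, so H_0 = Z.
  H_1: rank ker ∂_1 − rank ∂_2 = (5 − 4) − 0 = 1, and there is no ∂_2, so H_1 = Z.

Hence the Betti numbers are b_0 = 1, b_1 = 1.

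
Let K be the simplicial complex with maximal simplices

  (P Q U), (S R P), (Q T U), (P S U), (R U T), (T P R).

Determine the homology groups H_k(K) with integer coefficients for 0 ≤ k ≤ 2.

H_0 ≅ Z,  H_1 ≅ Z,  H_2 = 0.

Fix the vertex order P < Q < R < S < T < U and write every simplex with vertices in increasing order. Then dim K = 2 and the simplices of K are:

  0-simplices (6): P, Q, R, S, T, U
  1-simplices (12): PQ, PR, PS, PT, PU, QT, QU, RS, RT, RU, SU, TU
  2-simplices (6): PQU, PRS, PRT, PSU, QTU, RTU

giving chain groups C_0 ≅ Z^6, C_1 ≅ Z^12, C_2 ≅ Z^6.

The boundary map ∂_1: C_1 → C_0 sends each edge [p,q] (with p < q) to q − p. For instance
  ∂PR = R − P.
This gives a 6×12 integer matrix of rank 5; reducing to Smith normal form yields diagonal entries (1,1,1,1,1).

Boundary ∂_2: C_2 → C_1 maps a triangle to the signed sum of its edges. For instance
  ∂PRT = RT − PT + PR,
  ∂RTU = TU − RU + RT.
The 12×6 boundary matrix has rank 6 and Smith normal form diag(1,1,1,1,1,1).

From H_k ≅ ker(∂_k) / im(∂_{k+1}) we obtain:

  H_0: rank C_0 − rank ∂_1 = 6 − 5 = 1, and the invariant factors of ∂_1 are all 1, so H_0 ≅ Z.
  H_1: rank ker ∂_1 − rank ∂_2 = (12 − 5) − 6 = 1, and the invariant factors of ∂_2 are all 1, so H_1 ≅ Z.
  H_2: rank ker ∂_2 − rank ∂_3 = (6 − 6) − 0 = 0, and there is no ∂_3, so H_2 ≅ 0.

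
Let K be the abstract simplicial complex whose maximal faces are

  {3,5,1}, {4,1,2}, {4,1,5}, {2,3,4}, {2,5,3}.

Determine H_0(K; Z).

H_0 ≅ Z.

Fix the vertex order 1 < 2 < 3 < 4 < 5 and write every simplex with vertices in increasing order. Then dim K = 2 and the simplices of K are:

  0-simplices (5): [1], [2], [3], [4], [5]
  1-simplices (10): [1,2], [1,3], [1,4], [1,5], [2,3], [2,4], [2,5], [3,4], [3,5], [4,5]
  2-simplices (5): [1,2,4], [1,3,5], [1,4,5], [2,3,4], [2,3,5]

so the chain groups are C_0 ≅ Z^5, C_1 ≅ Z^10, C_2 ≅ Z^5.

The boundary map ∂_1: C_1 → C_0 sends each edge [p,q] (with p < q) to q − p. For instance
  ∂[4,5] = [5] − [4].
This gives a 5×10 integer matrix of rank 4; reducing to Smith normal form yields diagonal entries (1,1,1,1).

Boundary ∂_2: C_2 → C_1 sends each 2-simplex [p,q,r] to [q,r] − [p,r] + [p,q]. For instance
  ∂[2,3,5] = [3,5] − [2,5] + [2,3],
  ∂[1,3,5] = [3,5] − [1,5] + [1,3].
This gives a 10×5 integer matrix of rank 5; reducing to Smith normal form yields diagonal entries (1,1,1,1,1).

From H_k ≅ ker(∂_k) / im(∂_{k+1}) we obtain:

  H_0: rank C_0 − rank ∂_1 = 5 − 4 = 1, and the invariant factors of ∂_1 are all 1, so H_0 ≅ Z.

(K is a triangulation of the Möbius band.)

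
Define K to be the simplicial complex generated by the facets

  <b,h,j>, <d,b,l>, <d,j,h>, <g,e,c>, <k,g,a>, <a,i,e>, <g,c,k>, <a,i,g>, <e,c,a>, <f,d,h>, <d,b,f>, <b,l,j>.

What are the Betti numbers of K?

Take the total order a < b < c < d < e < f < g < h < i < j < k < l on the vertex set. Then K (dimension 2) consists of the simplices:

  0-simplices (12): a, b, c, d, e, f, g, h, i, j, k, l
  1-simplices (24): ac, ae, ag, ai, ak, bd, bf, bh, bj, bl, ce, cg, ck, df, dh, dj, dl, eg, ei, fh, gi, gk, hj, jl
  2-simplices (12): ace, aei, agi, agk, bdf, bdl, bhj, bjl, ceg, cgk, dfh, dhj

giving chain groups C_0 ≅ Z^12, C_1 ≅ Z^24, C_2 ≅ Z^12.

The boundary map ∂_1: C_1 → C_0 maps an edge to its endpoints' difference, ∂[p,q] = q − p.
As a 12×24 matrix over Z this has rank 10, with invariant factors (1,1,1,1,1,1,1,1,1,1).

∂_2: C_2 → C_1 sends each 2-simplex [p,q,r] to [q,r] − [p,r] + [p,q]. For instance
  ∂bdl = dl − bl + bd,
  ∂bhj = hj − bj + bh.
This gives a 24×12 integer matrix of rank 12; reducing to Smith normal form yields diagonal entries (1,1,1,1,1,1,1,1,1,1,1,1).

Reading off H_k = ker ∂_k / im ∂_{k+1}:

  H_0: rank C_0 − rank ∂_1 = 12 − 10 = 2, and the invariant factors of ∂_1 are all 1, so H_0 = Z^2.
  H_1: rank ker ∂_1 − rank ∂_2 = (24 − 10) − 12 = 2, and the invariant factors of ∂_2 are all 1, so H_1 = Z^2.
  H_2: rank ker ∂_2 − rank ∂_3 = (12 − 12) − 0 = 0, and there is no ∂_3, so H_2 = 0.

As a check, the Euler characteristic is 12 − 24 + 12 = 0, which agrees with 2 − 2 + 0 = 0.

Hence the Betti numbers are b_0 = 2, b_1 = 2, b_2 = 0.

b_0 = 2, b_1 = 2, b_2 = 0.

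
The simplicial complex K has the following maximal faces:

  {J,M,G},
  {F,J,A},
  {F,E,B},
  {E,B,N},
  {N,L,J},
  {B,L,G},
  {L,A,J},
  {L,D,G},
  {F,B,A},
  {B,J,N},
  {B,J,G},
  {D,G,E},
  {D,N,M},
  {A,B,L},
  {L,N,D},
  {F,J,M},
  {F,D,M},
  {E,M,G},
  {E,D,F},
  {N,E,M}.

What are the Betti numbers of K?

b_0 = 1, b_1 = 1, b_2 = 0.

Take the total order A < B < D < E < F < G < J < L < M < N on the vertex set. Then K (dimension 2) consists of the simplices:

  0-simplices (10): A, B, D, E, F, G, J, L, M, N
  1-simplices (30): AB, AF, AJ, AL, BE, BF, BG, BJ, BL, BN, DE, DF, DG, DL, DM, DN, EF, EG, EM, EN, FJ, FM, GJ, GL, GM, JL, JM, JN, LN, MN
  2-simplices (20): ABF, ABL, AFJ, AJL, BEF, BEN, BGJ, BGL, BJN, DEF, DEG, DFM, DGL, DLN, DMN, EGM, EMN, FJM, GJM, JLN

Hence C_0 ≅ Z^10, C_1 ≅ Z^30, C_2 ≅ Z^20.

Boundary ∂_1: C_1 → C_0 is given by ∂[p,q] = [q] − [p].
The 10×30 boundary matrix has rank 9 and Smith normal form diag(1,1,1,1,1,1,1,1,1).

Boundary ∂_2: C_2 → C_1 maps a triangle to the signed sum of its edges. For instance
  ∂DLN = LN − DN + DL,
  ∂BEN = EN − BN + BE.
As a 30×20 matrix over Z this has rank 20, with invariant factors (1,1,1,1,1,1,1,1,1,1,1,1,1,1,1,1,1,1,1,2).

Now H_k = ker ∂_k / im ∂_{k+1}, so:

  H_0: rank C_0 − rank ∂_1 = 10 − 9 = 1, and the invariant factors of ∂_1 are all 1, so H_0 = Z.
  H_1: rank ker ∂_1 − rank ∂_2 = (30 − 9) − 20 = 1, and ∂_2 has invariant factor 2 > 1, so H_1 = Z ⊕ Z/2.
  H_2: rank ker ∂_2 − rank ∂_3 = (20 − 20) − 0 = 0, and there is no ∂_3, so H_2 = 0.

(K is a triangulation of the Klein bottle.)

Hence the Betti numbers are b_0 = 1, b_1 = 1, b_2 = 0.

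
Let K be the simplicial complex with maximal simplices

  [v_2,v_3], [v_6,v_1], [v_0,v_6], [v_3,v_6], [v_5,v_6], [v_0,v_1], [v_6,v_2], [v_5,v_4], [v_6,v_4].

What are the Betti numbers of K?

Take the total order v_0 < v_1 < v_2 < v_3 < v_4 < v_5 < v_6 on the vertex set. Then K (dimension 1) consists of the simplices:

  0-simplices (7): [v_0], [v_1], [v_2], [v_3], [v_4], [v_5], [v_6]
  1-simplices (9): [v_0,v_1], [v_0,v_6], [v_1,v_6], [v_2,v_3], [v_2,v_6], [v_3,v_6], [v_4,v_5], [v_4,v_6], [v_5,v_6]

so the chain groups are C_0 ≅ Z^7, C_1 ≅ Z^9.

Boundary ∂_1: C_1 → C_0 maps an edge to its endpoints' difference, ∂[p,q] = q − p.
The resulting 7×9 matrix has rank 6, and its Smith normal form has invariant factors (1,1,1,1,1,1).

Computing H_k = (kernel of ∂_k) / (image of ∂_{k+1}):

  H_0: rank C_0 − rank ∂_1 = 7 − 6 = 1, and the invariant factors of ∂_1 are all 1, so H_0 ≅ Z.
  H_1: rank ker ∂_1 − rank ∂_2 = (9 − 6) − 0 = 3, and there is no ∂_2, so H_1 ≅ Z^3.

As a check, the Euler characteristic is 7 − 9 = -2, which agrees with 1 − 3 = -2.
(K is a triangulation of a wedge of 3 circles.)

Hence the Betti numbers are b_0 = 1, b_1 = 3.

b_0 = 1, b_1 = 3.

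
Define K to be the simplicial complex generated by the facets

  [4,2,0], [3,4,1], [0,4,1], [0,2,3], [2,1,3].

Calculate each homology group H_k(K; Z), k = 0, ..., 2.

K has 5 vertices, 10 edges, 5 triangles.
rank ∂_0 = 0, rank ∂_1 = 4 ⇒ b_0 = 5 − 0 − 4 = 1; all invariant factors of ∂_1 are 1 so no torsion. So H_0 ≅ Z.
rank ∂_1 = 4, rank ∂_2 = 5 ⇒ b_1 = 10 − 4 − 5 = 1; all invariant factors of ∂_2 are 1 so no torsion. So H_1 ≅ Z.
rank ∂_2 = 5, rank ∂_3 = 0 ⇒ b_2 = 5 − 5 − 0 = 0. So H_2 ≅ 0.

H_0 ≅ Z,  H_1 ≅ Z,  H_2 = 0.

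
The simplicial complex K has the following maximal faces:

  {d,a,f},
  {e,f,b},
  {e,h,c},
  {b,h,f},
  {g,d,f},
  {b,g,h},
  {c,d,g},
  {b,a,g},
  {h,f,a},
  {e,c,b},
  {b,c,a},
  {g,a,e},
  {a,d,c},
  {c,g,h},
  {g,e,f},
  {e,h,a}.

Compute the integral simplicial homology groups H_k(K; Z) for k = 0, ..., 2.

H_0 ≅ Z,  H_1 ≅ Z^2,  H_2 ≅ Z.

Take the total order a < b < c < d < e < f < g < h on the vertex set. Then K (dimension 2) consists of the simplices:

  0-simplices (8): a, b, c, d, e, f, g, h
  1-simplices (24): ab, ac, ad, ae, af, ag, ah, bc, be, bf, bg, bh, cd, ce, cg, ch, df, dg, ef, eg, eh, fg, fh, gh
  2-simplices (16): abc, abg, acd, adf, aeg, aeh, afh, bce, bef, bfh, bgh, cdg, ceh, cgh, dfg, efg

giving chain groups C_0 ≅ Z^8, C_1 ≅ Z^24, C_2 ≅ Z^16.

The boundary map ∂_1: C_1 → C_0 sends each edge [p,q] (with p < q) to q − p.
The 8×24 boundary matrix has rank 7 and Smith normal form diag(1,1,1,1,1,1,1).

Boundary ∂_2: C_2 → C_1 maps a triangle to the signed sum of its edges. For instance
  ∂aeg = eg − ag + ae,
  ∂ceh = eh − ch + ce.
This gives a 24×16 integer matrix of rank 15; reducing to Smith normal form yields diagonal entries (1,1,1,1,1,1,1,1,1,1,1,1,1,1,1).

Reading off H_k = ker ∂_k / im ∂_{k+1}:

  H_0: rank C_0 − rank ∂_1 = 8 − 7 = 1, and the invariant factors of ∂_1 are all 1, so H_0 = Z.
  H_1: rank ker ∂_1 − rank ∂_2 = (24 − 7) − 15 = 2, and the invariant factors of ∂_2 are all 1, so H_1 = Z^2.
  H_2: rank ker ∂_2 − rank ∂_3 = (16 − 15) − 0 = 1, and there is no ∂_3, so H_2 = Z.

As a check, the Euler characteristic is 8 − 24 + 16 = 0, which agrees with 1 − 2 + 1 = 0.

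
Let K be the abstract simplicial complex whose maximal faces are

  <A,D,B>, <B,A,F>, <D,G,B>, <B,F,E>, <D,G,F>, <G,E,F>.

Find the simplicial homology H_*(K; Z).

H_0 = Z,  H_1 = Z,  H_2 = 0.

Fix the vertex order A < B < D < E < F < G and write every simplex with vertices in increasing order. Then dim K = 2 and the simplices of K are:

  0-simplices (6): A, B, D, E, F, G
  1-simplices (12): AB, AD, AF, BD, BE, BF, BG, DF, DG, EF, EG, FG
  2-simplices (6): ABD, ABF, BDG, BEF, DFG, EFG

so the chain groups are C_0 ≅ Z^6, C_1 ≅ Z^12, C_2 ≅ Z^6.

Boundary ∂_1: C_1 → C_0 maps an edge to its endpoints' difference, ∂[p,q] = q − p.
As a 6×12 matrix over Z this has rank 5, with invariant factors (1,1,1,1,1).

The boundary map ∂_2: C_2 → C_1 sends each 2-simplex [p,q,r] to [q,r] − [p,r] + [p,q]. For instance
  ∂EFG = FG − EG + EF,
  ∂BEF = EF − BF + BE.
As a 12×6 matrix over Z this has rank 6, with invariant factors (1,1,1,1,1,1).

Now H_k = ker ∂_k / im ∂_{k+1}, so:

  H_0: rank C_0 − rank ∂_1 = 6 − 5 = 1, and the invariant factors of ∂_1 are all 1, so H_0 ≅ Z.
  H_1: rank ker ∂_1 − rank ∂_2 = (12 − 5) − 6 = 1, and the invariant factors of ∂_2 are all 1, so H_1 ≅ Z.
  H_2: rank ker ∂_2 − rank ∂_3 = (6 − 6) − 0 = 0, and there is no ∂_3, so H_2 ≅ 0.

As a check, the Euler characteristic is 6 − 12 + 6 = 0, which agrees with 1 − 1 + 0 = 0.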